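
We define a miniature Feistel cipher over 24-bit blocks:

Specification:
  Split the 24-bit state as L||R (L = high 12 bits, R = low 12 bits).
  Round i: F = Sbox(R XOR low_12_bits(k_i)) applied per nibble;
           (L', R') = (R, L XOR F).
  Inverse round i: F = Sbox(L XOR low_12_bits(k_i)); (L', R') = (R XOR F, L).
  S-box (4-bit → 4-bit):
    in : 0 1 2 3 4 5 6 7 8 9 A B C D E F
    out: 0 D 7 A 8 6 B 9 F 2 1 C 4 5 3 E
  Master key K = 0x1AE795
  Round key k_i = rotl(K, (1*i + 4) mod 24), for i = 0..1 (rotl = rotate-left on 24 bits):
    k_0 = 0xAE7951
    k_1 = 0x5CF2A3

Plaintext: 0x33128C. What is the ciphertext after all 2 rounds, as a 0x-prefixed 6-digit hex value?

s_0 = plaintext = 0x33128C
s_1 = Round(s_0, k_0) = 0x28CF64
s_2 = Round(s_1, k_1) = 0xF647C5

0xF647C5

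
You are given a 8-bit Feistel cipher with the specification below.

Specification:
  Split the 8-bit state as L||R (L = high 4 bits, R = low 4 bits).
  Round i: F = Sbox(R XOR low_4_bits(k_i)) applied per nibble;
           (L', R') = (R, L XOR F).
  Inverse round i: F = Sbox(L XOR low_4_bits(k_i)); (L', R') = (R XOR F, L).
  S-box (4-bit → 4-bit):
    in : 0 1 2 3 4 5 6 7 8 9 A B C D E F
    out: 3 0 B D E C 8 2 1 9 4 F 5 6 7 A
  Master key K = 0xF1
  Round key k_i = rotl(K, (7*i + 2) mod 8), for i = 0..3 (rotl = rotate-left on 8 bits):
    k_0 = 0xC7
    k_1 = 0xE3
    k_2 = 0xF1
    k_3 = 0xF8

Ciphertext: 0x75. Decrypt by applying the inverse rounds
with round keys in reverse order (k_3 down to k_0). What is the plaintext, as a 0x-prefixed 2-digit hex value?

0xC2

s_0 = ciphertext = 0x75
s_1 = InvRound(s_0, k_3) = 0xF7
s_2 = InvRound(s_1, k_2) = 0x0F
s_3 = InvRound(s_2, k_1) = 0x20
s_4 = InvRound(s_3, k_0) = 0xC2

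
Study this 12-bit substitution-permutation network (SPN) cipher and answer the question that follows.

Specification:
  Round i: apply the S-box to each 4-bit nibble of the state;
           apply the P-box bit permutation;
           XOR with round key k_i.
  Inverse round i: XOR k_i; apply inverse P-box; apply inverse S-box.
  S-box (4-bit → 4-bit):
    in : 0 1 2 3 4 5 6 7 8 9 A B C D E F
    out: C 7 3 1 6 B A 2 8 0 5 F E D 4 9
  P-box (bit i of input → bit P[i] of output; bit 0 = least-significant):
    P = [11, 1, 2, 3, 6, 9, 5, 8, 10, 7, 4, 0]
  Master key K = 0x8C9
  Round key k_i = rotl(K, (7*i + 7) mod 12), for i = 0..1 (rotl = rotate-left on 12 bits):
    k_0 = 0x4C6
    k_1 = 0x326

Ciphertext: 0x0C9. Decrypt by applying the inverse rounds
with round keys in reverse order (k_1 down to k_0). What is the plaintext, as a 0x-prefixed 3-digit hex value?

0xE16

s_0 = ciphertext = 0x0C9
s_1 = InvRound(s_0, k_1) = 0x6BC
s_2 = InvRound(s_1, k_0) = 0xE16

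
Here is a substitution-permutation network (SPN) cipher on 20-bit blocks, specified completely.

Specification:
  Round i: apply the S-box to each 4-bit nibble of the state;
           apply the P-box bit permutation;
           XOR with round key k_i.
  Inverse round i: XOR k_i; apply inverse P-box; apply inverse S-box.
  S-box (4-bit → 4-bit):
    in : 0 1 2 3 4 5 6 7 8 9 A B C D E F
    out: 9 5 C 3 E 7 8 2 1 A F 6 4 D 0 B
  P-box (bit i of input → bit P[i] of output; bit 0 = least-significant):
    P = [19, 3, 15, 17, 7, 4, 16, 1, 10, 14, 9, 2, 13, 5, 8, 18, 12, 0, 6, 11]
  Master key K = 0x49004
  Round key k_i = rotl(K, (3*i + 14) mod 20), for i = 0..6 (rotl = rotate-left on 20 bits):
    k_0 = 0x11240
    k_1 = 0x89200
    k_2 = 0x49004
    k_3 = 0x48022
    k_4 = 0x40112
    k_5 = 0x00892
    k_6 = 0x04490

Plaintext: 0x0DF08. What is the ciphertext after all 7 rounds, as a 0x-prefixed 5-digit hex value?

0xC7CAF

s_0 = plaintext = 0x0DF08
s_1 = Round(s_0, k_0) = 0xD6FC6
s_2 = Round(s_1, k_1) = 0xFCE44
s_3 = Round(s_2, k_2) = 0x7091F
s_4 = Round(s_3, k_3) = 0xBE0AF
s_5 = Round(s_4, k_4) = 0xF05CD
s_6 = Round(s_5, k_5) = 0xFF693
s_7 = Round(s_6, k_6) = 0xC7CAF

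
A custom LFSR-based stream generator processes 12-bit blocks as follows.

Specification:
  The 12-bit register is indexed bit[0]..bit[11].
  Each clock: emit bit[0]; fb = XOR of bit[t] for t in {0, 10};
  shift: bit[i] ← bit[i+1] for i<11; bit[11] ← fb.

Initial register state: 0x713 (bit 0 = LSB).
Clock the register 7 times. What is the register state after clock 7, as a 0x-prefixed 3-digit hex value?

0xF4E

reg_0 = 0x713
clock 1: out=1, reg = 0x389
clock 2: out=1, reg = 0x9C4
clock 3: out=0, reg = 0x4E2
clock 4: out=0, reg = 0xA71
clock 5: out=1, reg = 0xD38
clock 6: out=0, reg = 0xE9C
clock 7: out=0, reg = 0xF4E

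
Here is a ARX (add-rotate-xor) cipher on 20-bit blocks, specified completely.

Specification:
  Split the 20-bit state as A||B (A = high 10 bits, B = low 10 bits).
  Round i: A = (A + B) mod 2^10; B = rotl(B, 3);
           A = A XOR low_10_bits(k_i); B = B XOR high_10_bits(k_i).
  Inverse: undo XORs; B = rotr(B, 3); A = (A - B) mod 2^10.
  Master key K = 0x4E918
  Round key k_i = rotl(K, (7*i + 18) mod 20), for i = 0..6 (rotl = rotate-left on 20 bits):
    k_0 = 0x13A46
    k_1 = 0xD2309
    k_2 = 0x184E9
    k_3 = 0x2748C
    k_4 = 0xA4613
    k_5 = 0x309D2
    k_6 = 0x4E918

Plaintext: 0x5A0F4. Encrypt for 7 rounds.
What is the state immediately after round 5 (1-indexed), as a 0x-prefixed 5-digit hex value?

0x60825

s_0 = plaintext = 0x5A0F4
s_1 = Round(s_0, k_0) = 0x06BEF
s_2 = Round(s_1, k_1) = 0xC0037
s_3 = Round(s_2, k_2) = 0xF79D9
s_4 = Round(s_3, k_3) = 0x4EE56
s_5 = Round(s_4, k_4) = 0x60825
s_6 = Round(s_5, k_5) = 0x1D5EA
s_7 = Round(s_6, k_6) = 0xD1E69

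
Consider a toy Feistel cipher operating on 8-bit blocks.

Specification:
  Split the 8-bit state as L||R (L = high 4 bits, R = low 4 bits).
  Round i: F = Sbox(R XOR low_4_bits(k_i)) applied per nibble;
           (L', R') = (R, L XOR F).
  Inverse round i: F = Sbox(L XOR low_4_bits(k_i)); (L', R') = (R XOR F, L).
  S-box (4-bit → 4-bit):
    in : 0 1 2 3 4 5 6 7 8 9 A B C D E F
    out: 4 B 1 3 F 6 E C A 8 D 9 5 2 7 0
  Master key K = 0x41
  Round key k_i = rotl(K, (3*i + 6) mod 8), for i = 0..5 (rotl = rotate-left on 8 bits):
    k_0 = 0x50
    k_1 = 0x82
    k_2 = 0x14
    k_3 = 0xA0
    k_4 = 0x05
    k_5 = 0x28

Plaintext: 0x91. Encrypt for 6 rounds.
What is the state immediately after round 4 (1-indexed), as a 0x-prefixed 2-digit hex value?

0x9D

s_0 = plaintext = 0x91
s_1 = Round(s_0, k_0) = 0x12
s_2 = Round(s_1, k_1) = 0x25
s_3 = Round(s_2, k_2) = 0x59
s_4 = Round(s_3, k_3) = 0x9D
s_5 = Round(s_4, k_4) = 0xD3
s_6 = Round(s_5, k_5) = 0x34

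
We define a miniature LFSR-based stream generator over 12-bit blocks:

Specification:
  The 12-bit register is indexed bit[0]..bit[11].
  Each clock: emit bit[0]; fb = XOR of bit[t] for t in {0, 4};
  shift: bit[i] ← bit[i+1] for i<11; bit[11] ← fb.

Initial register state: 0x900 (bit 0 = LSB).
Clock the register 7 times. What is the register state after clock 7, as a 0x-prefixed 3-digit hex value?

0x212

reg_0 = 0x900
clock 1: out=0, reg = 0x480
clock 2: out=0, reg = 0x240
clock 3: out=0, reg = 0x120
clock 4: out=0, reg = 0x090
clock 5: out=0, reg = 0x848
clock 6: out=0, reg = 0x424
clock 7: out=0, reg = 0x212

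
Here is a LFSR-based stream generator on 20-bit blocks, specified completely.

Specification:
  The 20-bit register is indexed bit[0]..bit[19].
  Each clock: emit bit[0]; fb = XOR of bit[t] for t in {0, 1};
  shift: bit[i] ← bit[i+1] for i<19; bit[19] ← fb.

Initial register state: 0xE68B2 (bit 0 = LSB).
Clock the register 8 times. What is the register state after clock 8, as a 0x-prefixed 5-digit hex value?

0xEBE68

reg_0 = 0xE68B2
clock 1: out=0, reg = 0xF3459
clock 2: out=1, reg = 0xF9A2C
clock 3: out=0, reg = 0x7CD16
clock 4: out=0, reg = 0xBE68B
clock 5: out=1, reg = 0x5F345
clock 6: out=1, reg = 0xAF9A2
clock 7: out=0, reg = 0xD7CD1
clock 8: out=1, reg = 0xEBE68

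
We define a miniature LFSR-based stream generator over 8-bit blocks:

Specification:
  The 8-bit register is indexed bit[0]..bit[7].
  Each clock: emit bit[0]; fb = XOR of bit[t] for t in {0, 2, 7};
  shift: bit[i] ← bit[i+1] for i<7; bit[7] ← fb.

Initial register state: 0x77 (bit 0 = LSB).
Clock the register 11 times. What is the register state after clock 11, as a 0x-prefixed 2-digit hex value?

reg_0 = 0x77
clock 1: out=1, reg = 0x3B
clock 2: out=1, reg = 0x9D
clock 3: out=1, reg = 0xCE
clock 4: out=0, reg = 0x67
clock 5: out=1, reg = 0x33
clock 6: out=1, reg = 0x99
clock 7: out=1, reg = 0x4C
clock 8: out=0, reg = 0xA6
clock 9: out=0, reg = 0x53
clock 10: out=1, reg = 0xA9
clock 11: out=1, reg = 0x54

0x54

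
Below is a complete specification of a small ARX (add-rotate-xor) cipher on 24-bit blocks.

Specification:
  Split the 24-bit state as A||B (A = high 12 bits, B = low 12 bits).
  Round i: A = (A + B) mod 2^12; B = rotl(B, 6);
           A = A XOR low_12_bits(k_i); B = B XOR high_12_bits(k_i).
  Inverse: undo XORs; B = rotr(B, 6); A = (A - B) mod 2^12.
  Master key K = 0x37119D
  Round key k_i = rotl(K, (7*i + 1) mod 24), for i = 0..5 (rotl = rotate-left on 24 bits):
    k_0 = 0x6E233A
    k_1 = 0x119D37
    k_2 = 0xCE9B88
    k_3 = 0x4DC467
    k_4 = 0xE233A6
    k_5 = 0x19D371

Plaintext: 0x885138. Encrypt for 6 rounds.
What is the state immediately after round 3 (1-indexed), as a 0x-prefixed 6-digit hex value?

s_0 = plaintext = 0x885138
s_1 = Round(s_0, k_0) = 0xA878E6
s_2 = Round(s_1, k_1) = 0xE5A8BA
s_3 = Round(s_2, k_2) = 0xC9C24B
s_4 = Round(s_3, k_3) = 0xA80615
s_5 = Round(s_4, k_4) = 0x333B7B
s_6 = Round(s_5, k_5) = 0xDDFF70

0xC9C24B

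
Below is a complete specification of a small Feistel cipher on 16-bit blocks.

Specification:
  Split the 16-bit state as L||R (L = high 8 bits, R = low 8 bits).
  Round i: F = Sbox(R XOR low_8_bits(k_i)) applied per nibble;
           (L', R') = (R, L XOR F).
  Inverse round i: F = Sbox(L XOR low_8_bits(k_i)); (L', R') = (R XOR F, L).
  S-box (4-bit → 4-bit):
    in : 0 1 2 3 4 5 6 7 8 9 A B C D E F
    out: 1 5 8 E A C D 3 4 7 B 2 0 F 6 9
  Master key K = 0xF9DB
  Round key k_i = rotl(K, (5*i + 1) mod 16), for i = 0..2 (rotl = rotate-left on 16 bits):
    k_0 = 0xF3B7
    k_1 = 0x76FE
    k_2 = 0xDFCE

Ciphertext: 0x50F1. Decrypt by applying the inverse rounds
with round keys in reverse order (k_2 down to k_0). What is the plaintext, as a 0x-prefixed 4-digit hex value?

0x7667

s_0 = ciphertext = 0x50F1
s_1 = InvRound(s_0, k_2) = 0x8750
s_2 = InvRound(s_1, k_1) = 0x6787
s_3 = InvRound(s_2, k_0) = 0x7667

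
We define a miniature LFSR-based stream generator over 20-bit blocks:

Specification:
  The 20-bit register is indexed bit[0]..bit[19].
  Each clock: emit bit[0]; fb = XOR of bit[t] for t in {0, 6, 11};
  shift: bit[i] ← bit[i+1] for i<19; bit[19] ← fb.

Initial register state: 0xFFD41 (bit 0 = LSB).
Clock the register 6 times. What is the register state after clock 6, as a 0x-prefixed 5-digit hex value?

0x2FFF5

reg_0 = 0xFFD41
clock 1: out=1, reg = 0xFFEA0
clock 2: out=0, reg = 0xFFF50
clock 3: out=0, reg = 0x7FFA8
clock 4: out=0, reg = 0xBFFD4
clock 5: out=0, reg = 0x5FFEA
clock 6: out=0, reg = 0x2FFF5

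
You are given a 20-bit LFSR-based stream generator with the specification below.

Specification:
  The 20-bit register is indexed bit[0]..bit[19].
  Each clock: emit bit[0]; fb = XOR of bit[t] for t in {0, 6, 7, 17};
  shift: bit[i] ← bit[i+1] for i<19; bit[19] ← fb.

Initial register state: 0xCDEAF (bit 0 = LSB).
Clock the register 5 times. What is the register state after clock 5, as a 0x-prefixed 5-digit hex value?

0xF66F5

reg_0 = 0xCDEAF
clock 1: out=1, reg = 0x66F57
clock 2: out=1, reg = 0xB37AB
clock 3: out=1, reg = 0xD9BD5
clock 4: out=1, reg = 0xECDEA
clock 5: out=0, reg = 0xF66F5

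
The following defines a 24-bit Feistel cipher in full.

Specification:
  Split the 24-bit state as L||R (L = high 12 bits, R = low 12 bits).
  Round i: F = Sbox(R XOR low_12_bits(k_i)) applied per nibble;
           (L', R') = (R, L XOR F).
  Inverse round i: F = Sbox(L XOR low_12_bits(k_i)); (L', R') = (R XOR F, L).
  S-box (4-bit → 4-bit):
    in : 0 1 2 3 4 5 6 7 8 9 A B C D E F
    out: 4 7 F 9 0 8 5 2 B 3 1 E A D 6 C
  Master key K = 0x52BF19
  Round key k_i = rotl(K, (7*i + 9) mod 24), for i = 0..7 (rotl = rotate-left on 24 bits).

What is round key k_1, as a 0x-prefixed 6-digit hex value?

0x1952BF

K = 0x52BF19
k_0 = rotl(K, (7*0+9) mod 24) = rotl(K, 9) = 0x7E32A5
k_1 = rotl(K, (7*1+9) mod 24) = rotl(K, 16) = 0x1952BF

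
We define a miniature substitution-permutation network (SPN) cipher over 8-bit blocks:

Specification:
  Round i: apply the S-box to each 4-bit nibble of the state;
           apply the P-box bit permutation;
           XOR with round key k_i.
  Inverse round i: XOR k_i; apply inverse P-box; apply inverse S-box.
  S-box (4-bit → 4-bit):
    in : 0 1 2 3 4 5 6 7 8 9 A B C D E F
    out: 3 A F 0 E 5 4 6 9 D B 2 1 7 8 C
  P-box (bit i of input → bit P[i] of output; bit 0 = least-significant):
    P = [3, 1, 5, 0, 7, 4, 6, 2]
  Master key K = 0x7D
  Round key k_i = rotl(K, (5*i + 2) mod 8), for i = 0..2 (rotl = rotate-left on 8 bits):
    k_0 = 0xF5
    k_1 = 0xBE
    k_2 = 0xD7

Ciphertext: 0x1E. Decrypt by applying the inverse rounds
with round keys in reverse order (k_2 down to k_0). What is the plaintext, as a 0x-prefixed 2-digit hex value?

s_0 = ciphertext = 0x1E
s_1 = InvRound(s_0, k_2) = 0x58
s_2 = InvRound(s_1, k_1) = 0x97
s_3 = InvRound(s_2, k_0) = 0x67

0x67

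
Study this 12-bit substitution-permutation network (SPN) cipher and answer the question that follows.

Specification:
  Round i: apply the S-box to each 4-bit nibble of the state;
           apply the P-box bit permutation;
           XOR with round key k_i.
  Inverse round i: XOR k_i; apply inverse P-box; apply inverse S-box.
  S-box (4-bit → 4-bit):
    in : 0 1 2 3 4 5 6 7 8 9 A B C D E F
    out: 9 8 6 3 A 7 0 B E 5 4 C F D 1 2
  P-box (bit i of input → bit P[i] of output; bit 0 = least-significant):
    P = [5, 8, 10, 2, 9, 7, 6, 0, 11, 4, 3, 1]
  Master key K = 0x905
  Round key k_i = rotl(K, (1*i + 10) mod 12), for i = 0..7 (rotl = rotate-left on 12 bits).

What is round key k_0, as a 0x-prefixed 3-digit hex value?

0x641

K = 0x905
k_0 = rotl(K, (1*0+10) mod 12) = rotl(K, 10) = 0x641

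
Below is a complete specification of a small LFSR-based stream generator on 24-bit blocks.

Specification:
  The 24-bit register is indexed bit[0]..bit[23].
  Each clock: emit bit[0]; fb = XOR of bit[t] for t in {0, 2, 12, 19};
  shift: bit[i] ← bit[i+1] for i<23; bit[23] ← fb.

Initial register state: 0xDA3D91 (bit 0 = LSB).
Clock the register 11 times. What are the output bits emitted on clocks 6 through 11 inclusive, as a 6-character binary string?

reg_0 = 0xDA3D91
clock 1: out=1, reg = 0xED1EC8
clock 2: out=0, reg = 0x768F64
clock 3: out=0, reg = 0xBB47B2
clock 4: out=0, reg = 0xDDA3D9
clock 5: out=1, reg = 0x6ED1EC
clock 6: out=0, reg = 0xB768F6
clock 7: out=0, reg = 0xDBB47B
clock 8: out=1, reg = 0xEDDA3D
clock 9: out=1, reg = 0x76ED1E
clock 10: out=0, reg = 0xBB768F
clock 11: out=1, reg = 0x5DBB47

001101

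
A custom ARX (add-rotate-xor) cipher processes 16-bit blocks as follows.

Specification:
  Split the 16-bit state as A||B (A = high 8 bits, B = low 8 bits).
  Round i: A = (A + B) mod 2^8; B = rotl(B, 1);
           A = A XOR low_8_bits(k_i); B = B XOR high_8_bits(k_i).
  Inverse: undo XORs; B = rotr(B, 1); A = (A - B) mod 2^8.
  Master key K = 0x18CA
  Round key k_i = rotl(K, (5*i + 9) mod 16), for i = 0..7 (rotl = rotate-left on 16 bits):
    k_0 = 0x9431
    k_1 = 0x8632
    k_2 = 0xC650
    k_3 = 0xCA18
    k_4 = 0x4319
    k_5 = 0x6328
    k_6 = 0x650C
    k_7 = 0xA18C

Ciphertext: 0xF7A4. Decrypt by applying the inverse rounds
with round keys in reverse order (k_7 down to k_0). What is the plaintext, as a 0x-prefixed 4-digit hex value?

s_0 = ciphertext = 0xF7A4
s_1 = InvRound(s_0, k_7) = 0xF982
s_2 = InvRound(s_1, k_6) = 0x02F3
s_3 = InvRound(s_2, k_5) = 0xE248
s_4 = InvRound(s_3, k_4) = 0x7685
s_5 = InvRound(s_4, k_3) = 0xC7A7
s_6 = InvRound(s_5, k_2) = 0xE7B0
s_7 = InvRound(s_6, k_1) = 0xBA1B
s_8 = InvRound(s_7, k_0) = 0xC4C7

0xC4C7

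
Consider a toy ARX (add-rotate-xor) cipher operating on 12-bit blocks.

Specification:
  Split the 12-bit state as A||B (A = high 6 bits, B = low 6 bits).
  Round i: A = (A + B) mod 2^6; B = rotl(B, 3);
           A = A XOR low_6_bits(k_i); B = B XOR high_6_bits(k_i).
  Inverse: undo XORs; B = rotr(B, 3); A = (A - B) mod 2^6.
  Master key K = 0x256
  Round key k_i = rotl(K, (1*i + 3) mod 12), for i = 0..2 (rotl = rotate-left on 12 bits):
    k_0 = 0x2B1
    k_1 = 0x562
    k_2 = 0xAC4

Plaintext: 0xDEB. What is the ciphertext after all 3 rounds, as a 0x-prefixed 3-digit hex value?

0xCD6

s_0 = plaintext = 0xDEB
s_1 = Round(s_0, k_0) = 0x4D7
s_2 = Round(s_1, k_1) = 0x22F
s_3 = Round(s_2, k_2) = 0xCD6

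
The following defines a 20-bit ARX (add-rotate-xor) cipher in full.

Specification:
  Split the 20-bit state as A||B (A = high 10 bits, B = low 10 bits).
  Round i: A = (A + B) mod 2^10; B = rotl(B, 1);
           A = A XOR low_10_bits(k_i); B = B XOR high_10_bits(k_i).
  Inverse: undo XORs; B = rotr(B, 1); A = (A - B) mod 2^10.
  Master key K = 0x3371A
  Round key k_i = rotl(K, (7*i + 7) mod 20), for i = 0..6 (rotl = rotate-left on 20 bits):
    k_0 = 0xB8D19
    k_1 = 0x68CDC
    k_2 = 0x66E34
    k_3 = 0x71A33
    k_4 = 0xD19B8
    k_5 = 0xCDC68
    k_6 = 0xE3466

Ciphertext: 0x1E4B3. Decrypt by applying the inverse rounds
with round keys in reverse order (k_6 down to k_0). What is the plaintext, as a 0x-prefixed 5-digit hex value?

0xA9A66

s_0 = ciphertext = 0x1E4B3
s_1 = InvRound(s_0, k_6) = 0xA019F
s_2 = InvRound(s_1, k_5) = 0x65154
s_3 = InvRound(s_2, k_4) = 0xC8D09
s_4 = InvRound(s_3, k_3) = 0xAA667
s_5 = InvRound(s_4, k_2) = 0xA7DFE
s_6 = InvRound(s_5, k_1) = 0x0562E
s_7 = InvRound(s_6, k_0) = 0xA9A66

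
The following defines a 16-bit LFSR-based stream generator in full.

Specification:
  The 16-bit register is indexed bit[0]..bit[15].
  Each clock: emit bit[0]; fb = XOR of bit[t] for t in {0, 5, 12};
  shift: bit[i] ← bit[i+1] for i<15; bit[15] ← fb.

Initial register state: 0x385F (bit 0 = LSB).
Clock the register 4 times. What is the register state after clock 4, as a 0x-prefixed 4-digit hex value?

0xE385

reg_0 = 0x385F
clock 1: out=1, reg = 0x1C2F
clock 2: out=1, reg = 0x8E17
clock 3: out=1, reg = 0xC70B
clock 4: out=1, reg = 0xE385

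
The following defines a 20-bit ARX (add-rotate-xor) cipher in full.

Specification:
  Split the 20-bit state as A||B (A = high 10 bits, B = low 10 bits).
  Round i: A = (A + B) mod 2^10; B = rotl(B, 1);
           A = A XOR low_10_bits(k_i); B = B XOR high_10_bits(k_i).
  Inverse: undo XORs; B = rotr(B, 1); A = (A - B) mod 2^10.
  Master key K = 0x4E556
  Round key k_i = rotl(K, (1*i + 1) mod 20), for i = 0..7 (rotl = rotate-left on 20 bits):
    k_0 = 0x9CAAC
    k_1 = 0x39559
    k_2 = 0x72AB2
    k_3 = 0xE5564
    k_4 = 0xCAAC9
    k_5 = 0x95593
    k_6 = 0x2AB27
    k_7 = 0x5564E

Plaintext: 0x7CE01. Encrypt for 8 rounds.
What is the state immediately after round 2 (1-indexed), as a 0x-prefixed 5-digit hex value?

0xA4006

s_0 = plaintext = 0x7CE01
s_1 = Round(s_0, k_0) = 0x56271
s_2 = Round(s_1, k_1) = 0xA4006
s_3 = Round(s_2, k_2) = 0x091C6
s_4 = Round(s_3, k_3) = 0x23819
s_5 = Round(s_4, k_4) = 0x9BB18
s_6 = Round(s_5, k_5) = 0x05464
s_7 = Round(s_6, k_6) = 0xD7862
s_8 = Round(s_7, k_7) = 0x63991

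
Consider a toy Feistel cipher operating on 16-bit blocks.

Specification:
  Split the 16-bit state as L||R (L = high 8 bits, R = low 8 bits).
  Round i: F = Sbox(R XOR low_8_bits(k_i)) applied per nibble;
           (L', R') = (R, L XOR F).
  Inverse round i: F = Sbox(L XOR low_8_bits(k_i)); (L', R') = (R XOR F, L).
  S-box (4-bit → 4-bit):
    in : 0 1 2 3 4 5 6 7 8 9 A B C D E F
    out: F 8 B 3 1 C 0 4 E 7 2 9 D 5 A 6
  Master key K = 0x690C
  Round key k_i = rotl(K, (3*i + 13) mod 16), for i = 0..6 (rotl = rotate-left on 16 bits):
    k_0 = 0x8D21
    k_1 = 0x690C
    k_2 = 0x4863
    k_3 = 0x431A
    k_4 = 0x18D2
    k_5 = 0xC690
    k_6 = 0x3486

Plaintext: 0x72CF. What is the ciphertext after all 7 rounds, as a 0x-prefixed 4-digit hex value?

0x0955

s_0 = plaintext = 0x72CF
s_1 = Round(s_0, k_0) = 0xCFD8
s_2 = Round(s_1, k_1) = 0xD89E
s_3 = Round(s_2, k_2) = 0x9EBD
s_4 = Round(s_3, k_3) = 0xBDBA
s_5 = Round(s_4, k_4) = 0xBAB3
s_6 = Round(s_5, k_5) = 0xB309
s_7 = Round(s_6, k_6) = 0x0955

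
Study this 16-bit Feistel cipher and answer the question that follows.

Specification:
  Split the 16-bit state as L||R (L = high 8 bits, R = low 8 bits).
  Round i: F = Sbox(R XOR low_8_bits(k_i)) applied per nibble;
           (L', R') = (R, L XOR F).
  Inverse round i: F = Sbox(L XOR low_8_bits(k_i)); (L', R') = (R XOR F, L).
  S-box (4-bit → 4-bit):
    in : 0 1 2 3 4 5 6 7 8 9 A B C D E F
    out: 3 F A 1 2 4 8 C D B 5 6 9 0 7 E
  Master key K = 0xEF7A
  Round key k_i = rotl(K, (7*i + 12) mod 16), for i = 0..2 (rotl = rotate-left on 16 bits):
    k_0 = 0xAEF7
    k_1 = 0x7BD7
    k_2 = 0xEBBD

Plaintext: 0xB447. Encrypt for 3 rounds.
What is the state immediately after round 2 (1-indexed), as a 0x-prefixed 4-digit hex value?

s_0 = plaintext = 0xB447
s_1 = Round(s_0, k_0) = 0x47D7
s_2 = Round(s_1, k_1) = 0xD774
s_3 = Round(s_2, k_2) = 0x744C

0xD774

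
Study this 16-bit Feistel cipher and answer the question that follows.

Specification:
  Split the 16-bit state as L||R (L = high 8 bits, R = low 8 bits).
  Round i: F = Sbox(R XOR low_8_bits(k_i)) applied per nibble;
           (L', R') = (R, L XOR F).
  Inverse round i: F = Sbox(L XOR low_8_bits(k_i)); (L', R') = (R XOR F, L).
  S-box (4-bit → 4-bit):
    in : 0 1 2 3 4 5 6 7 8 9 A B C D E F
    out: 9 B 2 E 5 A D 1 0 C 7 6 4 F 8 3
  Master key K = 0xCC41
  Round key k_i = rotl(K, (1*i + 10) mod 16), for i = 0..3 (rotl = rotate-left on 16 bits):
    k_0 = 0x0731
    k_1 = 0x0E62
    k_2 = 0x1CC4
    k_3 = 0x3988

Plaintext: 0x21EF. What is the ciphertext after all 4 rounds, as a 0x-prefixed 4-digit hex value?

s_0 = plaintext = 0x21EF
s_1 = Round(s_0, k_0) = 0xEFD9
s_2 = Round(s_1, k_1) = 0xD989
s_3 = Round(s_2, k_2) = 0x8986
s_4 = Round(s_3, k_3) = 0x8611

0x8611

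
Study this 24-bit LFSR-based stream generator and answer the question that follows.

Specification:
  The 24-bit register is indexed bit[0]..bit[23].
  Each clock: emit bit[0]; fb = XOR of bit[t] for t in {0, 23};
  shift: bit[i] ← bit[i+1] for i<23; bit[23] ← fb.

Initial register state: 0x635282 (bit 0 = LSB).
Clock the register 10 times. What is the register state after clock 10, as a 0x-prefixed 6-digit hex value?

reg_0 = 0x635282
clock 1: out=0, reg = 0x31A941
clock 2: out=1, reg = 0x98D4A0
clock 3: out=0, reg = 0xCC6A50
clock 4: out=0, reg = 0xE63528
clock 5: out=0, reg = 0xF31A94
clock 6: out=0, reg = 0xF98D4A
clock 7: out=0, reg = 0xFCC6A5
clock 8: out=1, reg = 0x7E6352
clock 9: out=0, reg = 0x3F31A9
clock 10: out=1, reg = 0x9F98D4

0x9F98D4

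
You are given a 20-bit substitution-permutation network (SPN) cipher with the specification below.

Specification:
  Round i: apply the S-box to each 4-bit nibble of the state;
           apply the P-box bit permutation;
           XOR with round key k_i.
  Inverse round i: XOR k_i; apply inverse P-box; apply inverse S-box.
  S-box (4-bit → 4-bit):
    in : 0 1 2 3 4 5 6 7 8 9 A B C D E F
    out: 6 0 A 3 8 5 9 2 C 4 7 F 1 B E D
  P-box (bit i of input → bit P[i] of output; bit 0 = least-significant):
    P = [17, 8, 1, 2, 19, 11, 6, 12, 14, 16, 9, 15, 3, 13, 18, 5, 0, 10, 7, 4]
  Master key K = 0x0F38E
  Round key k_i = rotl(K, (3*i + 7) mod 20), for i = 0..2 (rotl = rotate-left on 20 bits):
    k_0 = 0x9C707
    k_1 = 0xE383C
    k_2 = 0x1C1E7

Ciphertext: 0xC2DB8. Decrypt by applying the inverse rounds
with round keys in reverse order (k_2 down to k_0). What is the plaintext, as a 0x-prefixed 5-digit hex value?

s_0 = ciphertext = 0xC2DB8
s_1 = InvRound(s_0, k_2) = 0xDADA8
s_2 = InvRound(s_1, k_1) = 0xE124D
s_3 = InvRound(s_2, k_0) = 0x75D8A

0x75D8A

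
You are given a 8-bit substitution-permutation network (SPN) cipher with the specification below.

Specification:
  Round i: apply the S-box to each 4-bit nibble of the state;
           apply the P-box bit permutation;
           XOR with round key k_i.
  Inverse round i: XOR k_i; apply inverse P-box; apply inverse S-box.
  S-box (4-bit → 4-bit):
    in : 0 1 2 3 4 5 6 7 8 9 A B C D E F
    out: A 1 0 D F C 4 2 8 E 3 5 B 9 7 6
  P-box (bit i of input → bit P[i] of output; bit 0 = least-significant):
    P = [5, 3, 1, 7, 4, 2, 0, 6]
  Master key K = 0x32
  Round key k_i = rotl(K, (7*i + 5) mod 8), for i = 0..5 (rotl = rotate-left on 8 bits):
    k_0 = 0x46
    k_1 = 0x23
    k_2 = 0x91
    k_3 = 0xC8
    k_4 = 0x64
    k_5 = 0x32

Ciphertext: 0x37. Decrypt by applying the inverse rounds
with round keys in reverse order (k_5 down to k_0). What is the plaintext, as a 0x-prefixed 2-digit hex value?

s_0 = ciphertext = 0x37
s_1 = InvRound(s_0, k_5) = 0xF2
s_2 = InvRound(s_1, k_4) = 0xA5
s_3 = InvRound(s_2, k_3) = 0x9A
s_4 = InvRound(s_3, k_2) = 0x6F
s_5 = InvRound(s_4, k_1) = 0x07
s_6 = InvRound(s_5, k_0) = 0x52

0x52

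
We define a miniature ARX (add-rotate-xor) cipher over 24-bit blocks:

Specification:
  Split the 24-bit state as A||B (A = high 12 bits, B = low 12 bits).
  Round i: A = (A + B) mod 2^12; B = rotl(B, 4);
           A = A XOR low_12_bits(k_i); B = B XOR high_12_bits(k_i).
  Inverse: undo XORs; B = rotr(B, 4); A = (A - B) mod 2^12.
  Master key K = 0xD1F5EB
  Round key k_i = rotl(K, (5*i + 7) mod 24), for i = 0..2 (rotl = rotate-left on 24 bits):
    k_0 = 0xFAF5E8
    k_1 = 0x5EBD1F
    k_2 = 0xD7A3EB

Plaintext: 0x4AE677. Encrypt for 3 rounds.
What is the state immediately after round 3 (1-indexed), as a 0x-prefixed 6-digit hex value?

s_0 = plaintext = 0x4AE677
s_1 = Round(s_0, k_0) = 0xECD8D9
s_2 = Round(s_1, k_1) = 0xAB9873
s_3 = Round(s_2, k_2) = 0x0C7A42

0x0C7A42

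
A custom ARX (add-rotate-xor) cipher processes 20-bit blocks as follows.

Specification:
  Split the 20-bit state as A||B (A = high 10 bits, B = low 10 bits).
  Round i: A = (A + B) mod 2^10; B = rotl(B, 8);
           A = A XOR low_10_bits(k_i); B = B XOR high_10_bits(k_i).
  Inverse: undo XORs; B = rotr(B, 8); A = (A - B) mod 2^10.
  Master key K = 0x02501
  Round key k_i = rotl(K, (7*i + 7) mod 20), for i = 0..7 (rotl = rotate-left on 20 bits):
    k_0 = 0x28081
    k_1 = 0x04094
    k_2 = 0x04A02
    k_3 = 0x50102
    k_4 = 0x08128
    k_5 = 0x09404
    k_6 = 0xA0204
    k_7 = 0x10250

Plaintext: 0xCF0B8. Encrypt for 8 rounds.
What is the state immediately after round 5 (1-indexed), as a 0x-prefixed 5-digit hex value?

s_0 = plaintext = 0xCF0B8
s_1 = Round(s_0, k_0) = 0xDD48E
s_2 = Round(s_1, k_1) = 0x25E33
s_3 = Round(s_2, k_2) = 0x3239E
s_4 = Round(s_3, k_3) = 0x593A7
s_5 = Round(s_4, k_4) = 0x08FC9
s_6 = Round(s_5, k_5) = 0xFA1D7
s_7 = Round(s_6, k_6) = 0xEEDF5
s_8 = Round(s_7, k_7) = 0xF813D

0x08FC9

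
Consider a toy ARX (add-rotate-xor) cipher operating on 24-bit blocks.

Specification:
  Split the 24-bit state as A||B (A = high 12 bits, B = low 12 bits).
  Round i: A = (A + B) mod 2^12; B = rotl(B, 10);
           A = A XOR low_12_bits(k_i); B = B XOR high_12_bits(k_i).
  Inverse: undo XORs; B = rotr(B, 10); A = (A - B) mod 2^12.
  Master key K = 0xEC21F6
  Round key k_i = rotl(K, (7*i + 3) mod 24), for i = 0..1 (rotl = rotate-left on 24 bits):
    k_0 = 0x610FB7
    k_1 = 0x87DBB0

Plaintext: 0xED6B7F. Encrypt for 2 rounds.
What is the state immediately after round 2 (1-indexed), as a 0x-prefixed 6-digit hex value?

s_0 = plaintext = 0xED6B7F
s_1 = Round(s_0, k_0) = 0x5E28CF
s_2 = Round(s_1, k_1) = 0x50164E

0x50164E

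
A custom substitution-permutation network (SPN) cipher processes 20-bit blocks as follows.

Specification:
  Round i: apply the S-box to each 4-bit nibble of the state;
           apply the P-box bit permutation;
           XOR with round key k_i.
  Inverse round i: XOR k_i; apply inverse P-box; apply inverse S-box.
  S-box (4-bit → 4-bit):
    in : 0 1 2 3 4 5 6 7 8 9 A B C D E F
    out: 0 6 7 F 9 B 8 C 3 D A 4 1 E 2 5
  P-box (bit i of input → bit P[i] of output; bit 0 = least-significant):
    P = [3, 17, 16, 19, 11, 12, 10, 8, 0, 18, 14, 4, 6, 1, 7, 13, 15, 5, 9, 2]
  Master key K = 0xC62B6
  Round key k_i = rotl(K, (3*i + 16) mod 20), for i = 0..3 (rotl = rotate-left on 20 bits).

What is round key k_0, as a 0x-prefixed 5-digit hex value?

K = 0xC62B6
k_0 = rotl(K, (3*0+16) mod 20) = rotl(K, 16) = 0x6C62B

0x6C62B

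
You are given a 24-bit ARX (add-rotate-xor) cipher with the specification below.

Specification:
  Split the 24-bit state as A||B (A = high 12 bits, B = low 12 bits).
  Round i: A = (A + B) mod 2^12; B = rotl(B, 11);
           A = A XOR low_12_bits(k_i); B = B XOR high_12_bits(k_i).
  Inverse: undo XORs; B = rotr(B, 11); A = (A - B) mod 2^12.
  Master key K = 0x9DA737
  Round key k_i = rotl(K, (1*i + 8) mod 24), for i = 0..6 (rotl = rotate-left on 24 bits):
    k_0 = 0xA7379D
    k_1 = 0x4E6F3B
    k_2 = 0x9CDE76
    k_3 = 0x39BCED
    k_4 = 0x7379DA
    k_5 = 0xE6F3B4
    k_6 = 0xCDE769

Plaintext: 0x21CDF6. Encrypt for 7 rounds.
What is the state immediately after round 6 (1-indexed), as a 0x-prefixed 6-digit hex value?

0xD85001

s_0 = plaintext = 0x21CDF6
s_1 = Round(s_0, k_0) = 0x78FC88
s_2 = Round(s_1, k_1) = 0xB2C2A2
s_3 = Round(s_2, k_2) = 0x3B889C
s_4 = Round(s_3, k_3) = 0x0B97D5
s_5 = Round(s_4, k_4) = 0x154CDD
s_6 = Round(s_5, k_5) = 0xD85001
s_7 = Round(s_6, k_6) = 0xAEF4DE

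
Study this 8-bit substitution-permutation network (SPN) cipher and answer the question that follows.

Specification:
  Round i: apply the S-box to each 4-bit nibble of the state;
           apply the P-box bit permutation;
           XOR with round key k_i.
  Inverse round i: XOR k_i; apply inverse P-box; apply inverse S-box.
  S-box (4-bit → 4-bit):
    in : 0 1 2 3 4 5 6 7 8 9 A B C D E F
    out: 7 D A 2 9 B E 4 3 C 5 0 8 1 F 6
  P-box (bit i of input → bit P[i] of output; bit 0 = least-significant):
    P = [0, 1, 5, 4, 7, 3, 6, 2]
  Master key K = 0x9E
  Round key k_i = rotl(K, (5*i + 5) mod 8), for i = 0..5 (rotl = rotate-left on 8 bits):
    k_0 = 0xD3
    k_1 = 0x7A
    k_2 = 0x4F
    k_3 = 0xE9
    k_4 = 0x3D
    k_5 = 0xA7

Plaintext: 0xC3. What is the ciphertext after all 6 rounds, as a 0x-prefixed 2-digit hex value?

0xDE

s_0 = plaintext = 0xC3
s_1 = Round(s_0, k_0) = 0xD5
s_2 = Round(s_1, k_1) = 0xE9
s_3 = Round(s_2, k_2) = 0xB3
s_4 = Round(s_3, k_3) = 0xEB
s_5 = Round(s_4, k_4) = 0xF1
s_6 = Round(s_5, k_5) = 0xDE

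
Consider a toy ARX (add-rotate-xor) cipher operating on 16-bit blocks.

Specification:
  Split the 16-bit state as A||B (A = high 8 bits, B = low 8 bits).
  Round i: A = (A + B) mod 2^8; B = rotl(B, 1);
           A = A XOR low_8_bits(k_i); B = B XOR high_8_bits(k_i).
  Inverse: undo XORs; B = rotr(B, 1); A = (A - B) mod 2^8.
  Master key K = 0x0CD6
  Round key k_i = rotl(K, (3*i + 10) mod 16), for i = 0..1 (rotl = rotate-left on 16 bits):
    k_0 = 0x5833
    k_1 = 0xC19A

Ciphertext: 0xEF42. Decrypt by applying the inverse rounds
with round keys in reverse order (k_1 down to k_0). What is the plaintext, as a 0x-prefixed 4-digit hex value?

s_0 = ciphertext = 0xEF42
s_1 = InvRound(s_0, k_1) = 0xB4C1
s_2 = InvRound(s_1, k_0) = 0xBBCC

0xBBCC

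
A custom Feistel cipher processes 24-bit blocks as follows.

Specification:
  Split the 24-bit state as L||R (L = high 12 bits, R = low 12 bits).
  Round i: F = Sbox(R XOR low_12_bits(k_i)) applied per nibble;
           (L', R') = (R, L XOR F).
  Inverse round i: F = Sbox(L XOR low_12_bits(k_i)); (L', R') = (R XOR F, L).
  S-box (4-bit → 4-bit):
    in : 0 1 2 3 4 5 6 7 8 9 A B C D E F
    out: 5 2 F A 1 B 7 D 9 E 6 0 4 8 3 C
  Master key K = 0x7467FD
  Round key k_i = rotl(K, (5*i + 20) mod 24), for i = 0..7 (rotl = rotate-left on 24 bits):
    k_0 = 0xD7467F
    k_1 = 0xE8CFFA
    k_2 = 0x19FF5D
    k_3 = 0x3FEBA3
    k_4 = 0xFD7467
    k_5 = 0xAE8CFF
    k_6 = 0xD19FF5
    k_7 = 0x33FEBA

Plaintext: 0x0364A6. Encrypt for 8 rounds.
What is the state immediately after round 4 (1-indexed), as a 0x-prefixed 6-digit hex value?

0xC89C4F

s_0 = plaintext = 0x0364A6
s_1 = Round(s_0, k_0) = 0x4A6FB8
s_2 = Round(s_1, k_1) = 0xFB81B9
s_3 = Round(s_2, k_2) = 0x1B9C89
s_4 = Round(s_3, k_3) = 0xC89C4F
s_5 = Round(s_4, k_4) = 0xC4F570
s_6 = Round(s_5, k_5) = 0x5702D3
s_7 = Round(s_6, k_6) = 0x2D3D87
s_8 = Round(s_7, k_7) = 0xD8787B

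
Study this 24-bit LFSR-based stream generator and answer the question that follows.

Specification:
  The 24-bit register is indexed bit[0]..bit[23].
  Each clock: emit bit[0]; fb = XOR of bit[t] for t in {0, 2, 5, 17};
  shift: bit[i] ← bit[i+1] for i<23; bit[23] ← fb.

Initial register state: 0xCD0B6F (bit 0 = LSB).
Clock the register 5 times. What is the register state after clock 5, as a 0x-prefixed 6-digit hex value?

reg_0 = 0xCD0B6F
clock 1: out=1, reg = 0xE685B7
clock 2: out=1, reg = 0x7342DB
clock 3: out=1, reg = 0x39A16D
clock 4: out=1, reg = 0x9CD0B6
clock 5: out=0, reg = 0x4E685B

0x4E685B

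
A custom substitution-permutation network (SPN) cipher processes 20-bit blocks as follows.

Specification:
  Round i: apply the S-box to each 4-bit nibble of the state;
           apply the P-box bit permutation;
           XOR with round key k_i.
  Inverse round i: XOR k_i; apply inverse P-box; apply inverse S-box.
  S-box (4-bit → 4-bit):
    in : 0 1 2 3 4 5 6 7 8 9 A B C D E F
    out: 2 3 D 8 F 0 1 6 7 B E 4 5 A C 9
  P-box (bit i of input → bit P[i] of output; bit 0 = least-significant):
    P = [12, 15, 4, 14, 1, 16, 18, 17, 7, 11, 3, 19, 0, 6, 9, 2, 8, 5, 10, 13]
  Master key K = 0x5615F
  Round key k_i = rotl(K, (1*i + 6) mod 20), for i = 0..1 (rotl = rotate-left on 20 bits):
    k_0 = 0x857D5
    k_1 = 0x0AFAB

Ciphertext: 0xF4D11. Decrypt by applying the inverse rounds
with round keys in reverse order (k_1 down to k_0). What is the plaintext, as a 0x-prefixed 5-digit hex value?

0x2FC8A

s_0 = ciphertext = 0xF4D11
s_1 = InvRound(s_0, k_1) = 0xDB24A
s_2 = InvRound(s_1, k_0) = 0x2FC8A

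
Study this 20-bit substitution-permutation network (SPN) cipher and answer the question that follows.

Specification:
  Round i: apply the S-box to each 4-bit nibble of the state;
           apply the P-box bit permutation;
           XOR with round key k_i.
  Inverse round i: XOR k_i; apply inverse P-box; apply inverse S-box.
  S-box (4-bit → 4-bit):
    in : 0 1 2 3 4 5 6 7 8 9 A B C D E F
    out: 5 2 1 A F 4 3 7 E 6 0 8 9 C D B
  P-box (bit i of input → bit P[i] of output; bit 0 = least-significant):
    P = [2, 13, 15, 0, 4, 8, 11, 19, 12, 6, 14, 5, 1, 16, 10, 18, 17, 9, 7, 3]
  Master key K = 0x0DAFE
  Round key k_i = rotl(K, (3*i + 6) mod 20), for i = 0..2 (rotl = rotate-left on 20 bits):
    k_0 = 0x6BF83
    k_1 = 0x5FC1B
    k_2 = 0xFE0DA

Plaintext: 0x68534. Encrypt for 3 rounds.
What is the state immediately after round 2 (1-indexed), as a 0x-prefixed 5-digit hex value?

s_0 = plaintext = 0x68534
s_1 = Round(s_0, k_0) = 0x95886
s_2 = Round(s_1, k_1) = 0xD93FF
s_3 = Round(s_2, k_2) = 0x6C527

0xD93FF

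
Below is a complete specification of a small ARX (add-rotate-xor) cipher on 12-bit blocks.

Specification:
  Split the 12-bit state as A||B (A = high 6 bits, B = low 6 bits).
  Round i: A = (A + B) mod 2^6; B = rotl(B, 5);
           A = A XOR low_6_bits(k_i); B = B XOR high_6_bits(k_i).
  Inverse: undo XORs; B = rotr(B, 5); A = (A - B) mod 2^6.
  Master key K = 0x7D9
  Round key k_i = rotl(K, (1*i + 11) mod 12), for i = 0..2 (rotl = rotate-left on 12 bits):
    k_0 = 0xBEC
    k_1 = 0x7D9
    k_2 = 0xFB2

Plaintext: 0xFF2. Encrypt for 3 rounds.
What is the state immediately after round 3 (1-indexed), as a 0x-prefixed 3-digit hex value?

0xF3C

s_0 = plaintext = 0xFF2
s_1 = Round(s_0, k_0) = 0x776
s_2 = Round(s_1, k_1) = 0x284
s_3 = Round(s_2, k_2) = 0xF3C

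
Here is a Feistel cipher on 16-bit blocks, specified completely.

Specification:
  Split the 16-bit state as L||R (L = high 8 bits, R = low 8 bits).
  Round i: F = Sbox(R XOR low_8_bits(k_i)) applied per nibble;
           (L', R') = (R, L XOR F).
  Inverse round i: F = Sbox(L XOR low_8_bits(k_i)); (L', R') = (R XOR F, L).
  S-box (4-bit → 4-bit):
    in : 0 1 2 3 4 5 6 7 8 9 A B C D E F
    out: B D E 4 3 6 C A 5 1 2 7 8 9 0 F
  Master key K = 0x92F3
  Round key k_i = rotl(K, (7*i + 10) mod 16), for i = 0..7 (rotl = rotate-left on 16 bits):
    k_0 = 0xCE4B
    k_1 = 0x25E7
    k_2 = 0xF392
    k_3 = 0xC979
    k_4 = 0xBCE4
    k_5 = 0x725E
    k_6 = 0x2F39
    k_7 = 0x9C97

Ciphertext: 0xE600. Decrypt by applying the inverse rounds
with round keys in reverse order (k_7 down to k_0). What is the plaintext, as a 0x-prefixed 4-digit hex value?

0xABF3

s_0 = ciphertext = 0xE600
s_1 = InvRound(s_0, k_7) = 0xADE6
s_2 = InvRound(s_1, k_6) = 0xF5AD
s_3 = InvRound(s_2, k_5) = 0x8AF5
s_4 = InvRound(s_3, k_4) = 0x358A
s_5 = InvRound(s_4, k_3) = 0xB235
s_6 = InvRound(s_5, k_2) = 0xDEB2
s_7 = InvRound(s_6, k_1) = 0xF3DE
s_8 = InvRound(s_7, k_0) = 0xABF3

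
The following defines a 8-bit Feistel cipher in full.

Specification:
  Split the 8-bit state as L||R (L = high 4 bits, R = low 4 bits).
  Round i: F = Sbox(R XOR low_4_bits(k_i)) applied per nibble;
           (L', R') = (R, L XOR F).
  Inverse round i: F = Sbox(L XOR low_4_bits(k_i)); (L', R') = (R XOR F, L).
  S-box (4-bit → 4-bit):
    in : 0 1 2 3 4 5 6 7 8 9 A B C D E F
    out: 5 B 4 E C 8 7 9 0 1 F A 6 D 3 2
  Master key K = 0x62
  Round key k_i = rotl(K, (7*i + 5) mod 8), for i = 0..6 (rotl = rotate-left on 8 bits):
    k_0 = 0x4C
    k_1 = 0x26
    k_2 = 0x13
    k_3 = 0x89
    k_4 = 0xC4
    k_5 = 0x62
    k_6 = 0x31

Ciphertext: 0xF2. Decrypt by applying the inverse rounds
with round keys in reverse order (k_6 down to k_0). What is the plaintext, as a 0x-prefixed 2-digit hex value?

s_0 = ciphertext = 0xF2
s_1 = InvRound(s_0, k_6) = 0x1F
s_2 = InvRound(s_1, k_5) = 0x11
s_3 = InvRound(s_2, k_4) = 0x91
s_4 = InvRound(s_3, k_3) = 0x49
s_5 = InvRound(s_4, k_2) = 0x04
s_6 = InvRound(s_5, k_1) = 0x30
s_7 = InvRound(s_6, k_0) = 0x23

0x23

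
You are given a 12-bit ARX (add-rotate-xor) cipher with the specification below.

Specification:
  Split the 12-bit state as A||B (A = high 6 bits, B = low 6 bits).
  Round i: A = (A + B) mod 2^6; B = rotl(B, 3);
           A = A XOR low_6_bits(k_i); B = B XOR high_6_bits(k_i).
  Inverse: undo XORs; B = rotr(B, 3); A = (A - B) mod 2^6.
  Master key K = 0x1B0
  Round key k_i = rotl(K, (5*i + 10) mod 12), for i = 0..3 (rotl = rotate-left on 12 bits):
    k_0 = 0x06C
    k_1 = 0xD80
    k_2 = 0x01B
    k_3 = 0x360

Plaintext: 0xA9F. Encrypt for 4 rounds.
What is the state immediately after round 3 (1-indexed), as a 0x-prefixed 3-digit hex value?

0x6CC

s_0 = plaintext = 0xA9F
s_1 = Round(s_0, k_0) = 0x97A
s_2 = Round(s_1, k_1) = 0x7E1
s_3 = Round(s_2, k_2) = 0x6CC
s_4 = Round(s_3, k_3) = 0x1EC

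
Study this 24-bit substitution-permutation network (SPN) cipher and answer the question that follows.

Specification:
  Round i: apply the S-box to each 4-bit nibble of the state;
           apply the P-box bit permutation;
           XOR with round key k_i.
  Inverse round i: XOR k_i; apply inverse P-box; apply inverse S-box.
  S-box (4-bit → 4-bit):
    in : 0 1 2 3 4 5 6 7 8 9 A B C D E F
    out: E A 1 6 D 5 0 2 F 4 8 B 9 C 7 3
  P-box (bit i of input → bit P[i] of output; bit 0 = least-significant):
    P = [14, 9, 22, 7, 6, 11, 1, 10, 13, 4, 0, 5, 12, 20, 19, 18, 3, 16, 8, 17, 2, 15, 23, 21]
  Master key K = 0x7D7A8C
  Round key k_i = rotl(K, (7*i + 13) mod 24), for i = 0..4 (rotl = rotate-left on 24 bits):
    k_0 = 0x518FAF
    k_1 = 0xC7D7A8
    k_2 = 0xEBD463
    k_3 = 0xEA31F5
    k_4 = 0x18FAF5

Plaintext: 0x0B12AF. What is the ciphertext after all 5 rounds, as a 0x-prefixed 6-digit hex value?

s_0 = plaintext = 0x0B12AF
s_1 = Round(s_0, k_0) = 0xE669A7
s_2 = Round(s_1, k_1) = 0x4751AD
s_3 = Round(s_2, k_2) = 0x02C0D7
s_4 = Round(s_3, k_3) = 0x4EA7CE
s_5 = Round(s_4, k_4) = 0xFDBDA9

0xFDBDA9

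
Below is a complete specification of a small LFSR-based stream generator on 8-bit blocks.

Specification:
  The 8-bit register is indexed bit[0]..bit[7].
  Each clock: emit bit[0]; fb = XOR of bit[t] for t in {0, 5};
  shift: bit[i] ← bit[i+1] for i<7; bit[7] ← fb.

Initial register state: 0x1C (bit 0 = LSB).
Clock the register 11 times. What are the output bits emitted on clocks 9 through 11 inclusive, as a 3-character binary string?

reg_0 = 0x1C
clock 1: out=0, reg = 0x0E
clock 2: out=0, reg = 0x07
clock 3: out=1, reg = 0x83
clock 4: out=1, reg = 0xC1
clock 5: out=1, reg = 0xE0
clock 6: out=0, reg = 0xF0
clock 7: out=0, reg = 0xF8
clock 8: out=0, reg = 0xFC
clock 9: out=0, reg = 0xFE
clock 10: out=0, reg = 0xFF
clock 11: out=1, reg = 0x7F

001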